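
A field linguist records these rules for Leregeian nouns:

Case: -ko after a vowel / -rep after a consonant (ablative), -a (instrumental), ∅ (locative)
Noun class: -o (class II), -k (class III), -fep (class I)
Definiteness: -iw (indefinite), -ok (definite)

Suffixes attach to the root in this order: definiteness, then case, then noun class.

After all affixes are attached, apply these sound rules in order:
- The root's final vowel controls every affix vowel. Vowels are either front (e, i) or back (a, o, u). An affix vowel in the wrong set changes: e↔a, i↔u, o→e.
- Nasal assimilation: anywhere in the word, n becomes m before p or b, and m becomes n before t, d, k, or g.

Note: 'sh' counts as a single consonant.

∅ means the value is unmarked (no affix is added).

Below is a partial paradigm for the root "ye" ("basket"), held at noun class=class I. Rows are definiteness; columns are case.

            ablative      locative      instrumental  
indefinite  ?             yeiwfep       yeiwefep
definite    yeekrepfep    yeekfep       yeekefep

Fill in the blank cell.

yeiwrepfep

Attach definiteness indefinite -iw → yeiw.
Attach case ablative -rep (after consonant 'w') → yeiwrep.
Attach noun class class I -fep → yeiwrepfep.
Vowel harmony: no change.
Nasal assimilation: no change.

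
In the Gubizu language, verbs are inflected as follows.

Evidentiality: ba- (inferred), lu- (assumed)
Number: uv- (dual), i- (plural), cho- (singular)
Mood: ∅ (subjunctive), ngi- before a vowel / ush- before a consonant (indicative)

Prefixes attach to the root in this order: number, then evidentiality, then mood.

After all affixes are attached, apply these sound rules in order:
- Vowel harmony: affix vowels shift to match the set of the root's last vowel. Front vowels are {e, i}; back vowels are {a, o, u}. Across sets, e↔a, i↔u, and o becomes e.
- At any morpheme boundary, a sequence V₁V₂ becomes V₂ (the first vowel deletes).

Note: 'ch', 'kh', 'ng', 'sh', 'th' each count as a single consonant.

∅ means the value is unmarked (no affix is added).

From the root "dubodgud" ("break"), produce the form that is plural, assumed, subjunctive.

Attach number plural i- → idubodgud.
Attach evidentiality assumed lu- → luidubodgud.
mood = subjunctive: zero marking, form stays luidubodgud.
Apply vowel harmony: luidubodgud → luudubodgud.
Apply vowel deletion: luudubodgud → ludubodgud.

ludubodgud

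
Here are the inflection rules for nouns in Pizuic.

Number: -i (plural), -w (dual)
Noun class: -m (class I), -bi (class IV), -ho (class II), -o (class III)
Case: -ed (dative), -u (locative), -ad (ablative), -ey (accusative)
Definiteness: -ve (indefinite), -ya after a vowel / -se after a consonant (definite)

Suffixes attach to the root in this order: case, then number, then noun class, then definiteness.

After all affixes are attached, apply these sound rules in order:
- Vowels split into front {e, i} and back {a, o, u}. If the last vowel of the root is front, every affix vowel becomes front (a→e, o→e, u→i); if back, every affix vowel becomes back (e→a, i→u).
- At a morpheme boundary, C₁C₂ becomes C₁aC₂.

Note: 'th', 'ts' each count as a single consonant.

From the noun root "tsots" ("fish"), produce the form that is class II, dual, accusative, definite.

tsotsayawahoya

Attach case accusative -ey → tsotsey.
Attach number dual -w → tsotseyw.
Attach noun class class II -ho → tsotseywho.
Attach definiteness definite -ya (after vowel 'o') → tsotseywhoya.
Apply vowel harmony: tsotseywhoya → tsotsaywhoya.
Apply epenthesis: tsotsaywhoya → tsotsayawahoya.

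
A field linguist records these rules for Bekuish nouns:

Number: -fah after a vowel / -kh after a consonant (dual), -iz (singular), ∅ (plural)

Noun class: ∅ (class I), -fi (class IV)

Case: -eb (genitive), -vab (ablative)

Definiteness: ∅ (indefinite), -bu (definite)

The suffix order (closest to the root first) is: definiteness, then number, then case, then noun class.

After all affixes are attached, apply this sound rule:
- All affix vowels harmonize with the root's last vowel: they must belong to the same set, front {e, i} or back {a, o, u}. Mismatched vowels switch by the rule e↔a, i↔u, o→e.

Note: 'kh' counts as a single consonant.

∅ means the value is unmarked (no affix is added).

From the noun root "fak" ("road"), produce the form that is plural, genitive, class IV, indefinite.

definiteness = indefinite: zero marking, form stays fak.
number = plural: zero marking, form stays fak.
Attach case genitive -eb → fakeb.
Attach noun class class IV -fi → fakebfi.
Apply vowel harmony: fakebfi → fakabfu.

fakabfu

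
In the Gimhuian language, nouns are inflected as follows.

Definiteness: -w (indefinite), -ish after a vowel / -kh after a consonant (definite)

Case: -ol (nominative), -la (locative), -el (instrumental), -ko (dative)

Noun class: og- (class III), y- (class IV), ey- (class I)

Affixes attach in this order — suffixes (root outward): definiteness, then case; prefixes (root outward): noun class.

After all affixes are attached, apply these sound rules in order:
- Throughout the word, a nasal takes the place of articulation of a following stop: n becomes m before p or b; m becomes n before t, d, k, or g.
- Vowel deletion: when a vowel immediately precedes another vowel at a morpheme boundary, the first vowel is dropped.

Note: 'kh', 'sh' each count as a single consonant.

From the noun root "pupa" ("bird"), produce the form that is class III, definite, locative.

ogpupishla

Attach noun class class III og- → ogpupa.
Attach definiteness definite -ish (after vowel 'a') → ogpupaish.
Attach case locative -la → ogpupaishla.
Nasal assimilation: no change.
Apply vowel deletion: ogpupaishla → ogpupishla.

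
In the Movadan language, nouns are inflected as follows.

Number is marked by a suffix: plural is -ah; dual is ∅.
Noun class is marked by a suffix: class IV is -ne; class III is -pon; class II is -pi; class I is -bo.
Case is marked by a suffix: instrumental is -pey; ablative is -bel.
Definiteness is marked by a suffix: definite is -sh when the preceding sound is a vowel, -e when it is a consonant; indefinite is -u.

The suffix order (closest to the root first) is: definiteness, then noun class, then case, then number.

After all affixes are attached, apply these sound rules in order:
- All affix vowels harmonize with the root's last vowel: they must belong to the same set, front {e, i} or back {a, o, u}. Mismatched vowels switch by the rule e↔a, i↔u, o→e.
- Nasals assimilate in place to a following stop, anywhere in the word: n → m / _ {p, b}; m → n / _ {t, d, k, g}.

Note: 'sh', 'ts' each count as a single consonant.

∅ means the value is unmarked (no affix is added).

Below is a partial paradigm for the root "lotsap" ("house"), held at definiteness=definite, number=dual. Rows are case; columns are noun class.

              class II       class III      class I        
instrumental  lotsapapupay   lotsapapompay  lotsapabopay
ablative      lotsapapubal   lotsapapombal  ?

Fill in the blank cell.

Attach definiteness definite -e (after consonant 'p') → lotsape.
Attach noun class class I -bo → lotsapebo.
Attach case ablative -bel → lotsapebobel.
number = dual: zero marking, form stays lotsapebobel.
Apply vowel harmony: lotsapebobel → lotsapabobal.
Nasal assimilation: no change.

lotsapabobal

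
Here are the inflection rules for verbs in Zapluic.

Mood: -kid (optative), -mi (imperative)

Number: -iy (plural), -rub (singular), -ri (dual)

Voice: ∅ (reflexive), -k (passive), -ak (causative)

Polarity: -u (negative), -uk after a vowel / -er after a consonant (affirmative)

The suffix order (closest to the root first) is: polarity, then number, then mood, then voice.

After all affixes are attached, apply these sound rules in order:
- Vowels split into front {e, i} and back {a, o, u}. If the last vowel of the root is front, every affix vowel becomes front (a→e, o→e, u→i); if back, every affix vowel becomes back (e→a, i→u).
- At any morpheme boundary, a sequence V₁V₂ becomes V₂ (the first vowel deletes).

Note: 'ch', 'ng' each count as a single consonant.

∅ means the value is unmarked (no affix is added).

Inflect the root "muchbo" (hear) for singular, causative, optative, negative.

muchburubkudak

Attach polarity negative -u → muchbou.
Attach number singular -rub → muchbourub.
Attach mood optative -kid → muchbourubkid.
Attach voice causative -ak → muchbourubkidak.
Apply vowel harmony: muchbourubkidak → muchbourubkudak.
Apply vowel deletion: muchbourubkudak → muchburubkudak.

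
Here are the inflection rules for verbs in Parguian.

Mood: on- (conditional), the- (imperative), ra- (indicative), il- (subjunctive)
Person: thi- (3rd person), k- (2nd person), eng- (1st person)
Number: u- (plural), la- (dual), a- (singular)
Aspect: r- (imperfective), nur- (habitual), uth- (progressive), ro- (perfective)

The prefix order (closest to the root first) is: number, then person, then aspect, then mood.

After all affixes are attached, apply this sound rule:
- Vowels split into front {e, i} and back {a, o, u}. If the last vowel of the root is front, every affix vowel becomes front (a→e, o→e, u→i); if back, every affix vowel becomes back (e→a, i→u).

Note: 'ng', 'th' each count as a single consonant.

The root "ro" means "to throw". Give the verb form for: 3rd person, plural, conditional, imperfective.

Attach number plural u- → uro.
Attach person 3rd person thi- → thiuro.
Attach aspect imperfective r- → rthiuro.
Attach mood conditional on- → onrthiuro.
Apply vowel harmony: onrthiuro → onrthuuro.

onrthuuro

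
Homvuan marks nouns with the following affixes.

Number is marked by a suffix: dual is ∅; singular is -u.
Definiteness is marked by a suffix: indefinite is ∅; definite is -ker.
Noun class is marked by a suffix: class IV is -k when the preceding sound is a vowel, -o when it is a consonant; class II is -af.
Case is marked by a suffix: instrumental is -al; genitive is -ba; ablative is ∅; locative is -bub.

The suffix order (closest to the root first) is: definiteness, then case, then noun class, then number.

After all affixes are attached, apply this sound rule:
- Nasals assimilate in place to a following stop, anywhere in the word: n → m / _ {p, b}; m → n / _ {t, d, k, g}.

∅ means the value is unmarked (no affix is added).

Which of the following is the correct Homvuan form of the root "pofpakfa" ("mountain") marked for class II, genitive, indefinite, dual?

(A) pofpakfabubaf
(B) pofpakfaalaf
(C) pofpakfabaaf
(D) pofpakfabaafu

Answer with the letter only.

C

definiteness = indefinite: zero marking, form stays pofpakfa.
Attach case genitive -ba → pofpakfaba.
Attach noun class class II -af → pofpakfabaaf.
number = dual: zero marking, form stays pofpakfabaaf.
Nasal assimilation: no change.
So the correct form is pofpakfabaaf, option (C).
(B) pofpakfaalaf is wrong: it uses instrumental instead of genitive for case.
(D) pofpakfabaafu is wrong: it uses singular instead of dual for number.
(A) pofpakfabubaf is wrong: it uses locative instead of genitive for case.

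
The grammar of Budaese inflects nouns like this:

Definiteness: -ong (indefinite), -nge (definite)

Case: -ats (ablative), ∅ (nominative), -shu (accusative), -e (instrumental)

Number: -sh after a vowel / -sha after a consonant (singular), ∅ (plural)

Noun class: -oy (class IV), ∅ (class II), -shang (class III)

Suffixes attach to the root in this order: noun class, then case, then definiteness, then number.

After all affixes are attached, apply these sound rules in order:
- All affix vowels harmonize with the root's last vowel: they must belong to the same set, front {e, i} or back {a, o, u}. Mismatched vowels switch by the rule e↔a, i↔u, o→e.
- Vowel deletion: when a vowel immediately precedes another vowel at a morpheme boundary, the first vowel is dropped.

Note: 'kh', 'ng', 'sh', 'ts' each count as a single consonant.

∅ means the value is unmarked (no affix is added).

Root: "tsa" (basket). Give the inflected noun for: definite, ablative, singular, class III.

tsashangatsngash

Attach noun class class III -shang → tsashang.
Attach case ablative -ats → tsashangats.
Attach definiteness definite -nge → tsashangatsnge.
Attach number singular -sh (after vowel 'e') → tsashangatsngesh.
Apply vowel harmony: tsashangatsngesh → tsashangatsngash.
Vowel deletion: no change.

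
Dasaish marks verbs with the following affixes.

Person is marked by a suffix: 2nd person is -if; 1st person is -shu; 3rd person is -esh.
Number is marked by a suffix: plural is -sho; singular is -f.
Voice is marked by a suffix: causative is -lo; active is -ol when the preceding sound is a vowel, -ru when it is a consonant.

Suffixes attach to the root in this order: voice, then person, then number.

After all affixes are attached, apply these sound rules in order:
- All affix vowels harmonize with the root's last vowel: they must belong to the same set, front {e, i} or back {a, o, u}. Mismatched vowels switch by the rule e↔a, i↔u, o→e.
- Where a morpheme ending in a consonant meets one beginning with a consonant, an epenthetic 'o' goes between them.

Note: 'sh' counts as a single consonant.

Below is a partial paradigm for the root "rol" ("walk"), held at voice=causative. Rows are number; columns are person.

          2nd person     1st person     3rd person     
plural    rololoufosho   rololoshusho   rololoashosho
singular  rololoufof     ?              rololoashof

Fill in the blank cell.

Attach voice causative -lo → rollo.
Attach person 1st person -shu → rolloshu.
Attach number singular -f → rolloshuf.
Vowel harmony: no change.
Apply epenthesis: rolloshuf → rololoshuf.

rololoshuf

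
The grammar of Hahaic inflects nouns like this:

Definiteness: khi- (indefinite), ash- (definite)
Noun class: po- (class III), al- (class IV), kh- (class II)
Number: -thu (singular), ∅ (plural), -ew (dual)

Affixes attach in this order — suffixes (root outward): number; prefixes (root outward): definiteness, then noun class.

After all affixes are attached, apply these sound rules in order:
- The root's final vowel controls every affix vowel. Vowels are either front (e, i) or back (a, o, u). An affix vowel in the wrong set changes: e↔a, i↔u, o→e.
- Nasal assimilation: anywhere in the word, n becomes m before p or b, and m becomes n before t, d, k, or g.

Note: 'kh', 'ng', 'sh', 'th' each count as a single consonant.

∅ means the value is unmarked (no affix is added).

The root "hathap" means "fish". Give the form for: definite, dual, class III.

Attach definiteness definite ash- → ashhathap.
Attach noun class class III po- → poashhathap.
Attach number dual -ew → poashhathapew.
Apply vowel harmony: poashhathapew → poashhathapaw.
Nasal assimilation: no change.

poashhathapaw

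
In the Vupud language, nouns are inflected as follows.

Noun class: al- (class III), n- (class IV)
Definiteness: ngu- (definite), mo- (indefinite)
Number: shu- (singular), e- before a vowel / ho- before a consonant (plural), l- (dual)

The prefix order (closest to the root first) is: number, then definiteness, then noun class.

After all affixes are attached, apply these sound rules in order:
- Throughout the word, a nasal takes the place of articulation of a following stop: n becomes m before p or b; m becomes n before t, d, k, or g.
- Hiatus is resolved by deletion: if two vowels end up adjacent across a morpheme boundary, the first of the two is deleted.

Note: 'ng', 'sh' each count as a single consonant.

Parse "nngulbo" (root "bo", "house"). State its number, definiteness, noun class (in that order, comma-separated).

Segment: n-ngu-l-bo.
number: l- → dual.
definiteness: ngu- → definite.
noun class: n- → class IV.

dual, definite, class IV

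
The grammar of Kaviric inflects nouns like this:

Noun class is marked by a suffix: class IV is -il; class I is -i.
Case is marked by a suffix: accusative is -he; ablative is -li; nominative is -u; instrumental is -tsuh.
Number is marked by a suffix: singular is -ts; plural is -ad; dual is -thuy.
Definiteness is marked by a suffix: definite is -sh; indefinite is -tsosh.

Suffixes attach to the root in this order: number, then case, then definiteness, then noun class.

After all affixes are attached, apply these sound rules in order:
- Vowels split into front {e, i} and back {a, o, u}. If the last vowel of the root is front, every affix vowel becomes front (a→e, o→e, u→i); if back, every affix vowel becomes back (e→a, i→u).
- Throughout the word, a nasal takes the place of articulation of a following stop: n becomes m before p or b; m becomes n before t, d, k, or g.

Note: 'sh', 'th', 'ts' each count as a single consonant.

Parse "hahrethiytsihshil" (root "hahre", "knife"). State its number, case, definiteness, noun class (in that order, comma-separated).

Segment: hahre-thuy-tsuh-sh-il.
number: -thuy → dual.
case: -tsuh → instrumental.
definiteness: -sh → definite.
noun class: -il → class IV.

dual, instrumental, definite, class IV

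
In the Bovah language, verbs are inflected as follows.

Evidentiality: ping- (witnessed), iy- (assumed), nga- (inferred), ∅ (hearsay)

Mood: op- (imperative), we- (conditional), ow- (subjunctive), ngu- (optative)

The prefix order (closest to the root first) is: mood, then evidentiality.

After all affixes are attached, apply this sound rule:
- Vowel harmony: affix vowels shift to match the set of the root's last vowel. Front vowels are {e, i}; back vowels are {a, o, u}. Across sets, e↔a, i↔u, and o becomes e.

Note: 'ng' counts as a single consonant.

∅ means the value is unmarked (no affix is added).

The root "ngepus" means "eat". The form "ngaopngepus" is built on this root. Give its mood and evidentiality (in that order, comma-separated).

Segment: nga-op-ngepus.
mood: op- → imperative.
evidentiality: nga- → inferred.

imperative, inferred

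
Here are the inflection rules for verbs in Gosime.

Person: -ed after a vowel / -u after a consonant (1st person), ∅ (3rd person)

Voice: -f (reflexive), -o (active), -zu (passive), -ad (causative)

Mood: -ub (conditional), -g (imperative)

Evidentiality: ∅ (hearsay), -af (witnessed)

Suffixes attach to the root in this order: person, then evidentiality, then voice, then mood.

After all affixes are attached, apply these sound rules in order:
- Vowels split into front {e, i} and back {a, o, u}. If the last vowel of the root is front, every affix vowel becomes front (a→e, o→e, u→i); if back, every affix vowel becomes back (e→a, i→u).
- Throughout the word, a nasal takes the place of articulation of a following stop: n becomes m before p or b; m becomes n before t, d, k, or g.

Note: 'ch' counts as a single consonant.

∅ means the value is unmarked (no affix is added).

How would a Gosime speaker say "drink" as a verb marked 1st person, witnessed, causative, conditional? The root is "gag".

gaguafadub

Attach person 1st person -u (after consonant 'g') → gagu.
Attach evidentiality witnessed -af → gaguaf.
Attach voice causative -ad → gaguafad.
Attach mood conditional -ub → gaguafadub.
Vowel harmony: no change.
Nasal assimilation: no change.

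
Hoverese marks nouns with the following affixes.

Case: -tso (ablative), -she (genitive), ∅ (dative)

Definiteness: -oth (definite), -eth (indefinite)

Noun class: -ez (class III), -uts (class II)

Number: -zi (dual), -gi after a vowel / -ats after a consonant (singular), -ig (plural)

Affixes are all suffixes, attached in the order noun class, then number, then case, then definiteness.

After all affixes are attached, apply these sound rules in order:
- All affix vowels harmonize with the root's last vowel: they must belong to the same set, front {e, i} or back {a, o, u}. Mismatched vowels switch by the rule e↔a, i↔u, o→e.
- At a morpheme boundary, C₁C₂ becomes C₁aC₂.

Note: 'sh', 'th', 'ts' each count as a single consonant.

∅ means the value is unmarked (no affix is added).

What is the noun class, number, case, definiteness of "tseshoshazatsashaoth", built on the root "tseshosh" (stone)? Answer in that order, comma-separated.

Segment: tseshosh-ez-ats-she-oth.
noun class: -ez → class III.
number: -gi/ats → singular.
case: -she → genitive.
definiteness: -oth → definite.

class III, singular, genitive, definite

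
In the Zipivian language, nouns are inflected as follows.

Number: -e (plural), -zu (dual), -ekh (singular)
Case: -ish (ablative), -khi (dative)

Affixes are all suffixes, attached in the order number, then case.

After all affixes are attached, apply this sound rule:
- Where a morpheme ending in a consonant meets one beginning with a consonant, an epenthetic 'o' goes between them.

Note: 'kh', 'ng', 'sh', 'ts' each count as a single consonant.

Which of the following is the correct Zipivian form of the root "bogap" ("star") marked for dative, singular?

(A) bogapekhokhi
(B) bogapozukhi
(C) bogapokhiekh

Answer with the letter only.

Attach number singular -ekh → bogapekh.
Attach case dative -khi → bogapekhkhi.
Apply epenthesis: bogapekhkhi → bogapekhokhi.
So the correct form is bogapekhokhi, option (A).
(B) bogapozukhi is wrong: it uses dual instead of singular for number.
(C) bogapokhiekh is wrong: it has the affixes in the wrong order.

A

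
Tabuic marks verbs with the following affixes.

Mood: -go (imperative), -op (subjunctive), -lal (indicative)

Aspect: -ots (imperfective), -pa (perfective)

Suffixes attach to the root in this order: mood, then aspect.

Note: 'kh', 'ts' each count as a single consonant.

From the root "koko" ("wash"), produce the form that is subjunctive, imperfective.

kokoopots

Attach mood subjunctive -op → kokoop.
Attach aspect imperfective -ots → kokoopots.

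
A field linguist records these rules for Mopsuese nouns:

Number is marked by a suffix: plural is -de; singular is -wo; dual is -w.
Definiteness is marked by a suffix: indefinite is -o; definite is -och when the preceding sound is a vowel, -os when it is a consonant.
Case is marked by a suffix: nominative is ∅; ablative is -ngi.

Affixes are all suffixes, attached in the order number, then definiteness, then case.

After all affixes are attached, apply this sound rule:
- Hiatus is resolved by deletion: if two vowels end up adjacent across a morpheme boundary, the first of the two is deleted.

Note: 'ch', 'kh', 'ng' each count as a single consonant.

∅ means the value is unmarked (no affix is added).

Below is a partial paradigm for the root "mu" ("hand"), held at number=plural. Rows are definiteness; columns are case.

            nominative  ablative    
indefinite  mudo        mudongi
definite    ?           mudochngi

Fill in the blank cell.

mudoch

Attach number plural -de → mude.
Attach definiteness definite -och (after vowel 'e') → mudeoch.
case = nominative: zero marking, form stays mudeoch.
Apply vowel deletion: mudeoch → mudoch.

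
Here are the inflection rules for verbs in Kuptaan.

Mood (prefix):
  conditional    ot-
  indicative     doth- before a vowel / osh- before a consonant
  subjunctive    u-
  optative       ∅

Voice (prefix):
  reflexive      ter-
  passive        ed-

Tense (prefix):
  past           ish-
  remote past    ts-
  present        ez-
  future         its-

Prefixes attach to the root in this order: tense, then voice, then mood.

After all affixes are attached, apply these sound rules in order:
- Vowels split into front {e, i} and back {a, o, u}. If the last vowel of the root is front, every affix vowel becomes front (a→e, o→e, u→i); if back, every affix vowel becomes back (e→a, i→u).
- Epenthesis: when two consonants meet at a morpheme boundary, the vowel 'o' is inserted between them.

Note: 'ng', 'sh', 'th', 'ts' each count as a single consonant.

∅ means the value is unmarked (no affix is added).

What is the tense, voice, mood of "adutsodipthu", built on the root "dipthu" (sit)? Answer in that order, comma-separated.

future, passive, optative

Segment: ed-its-dipthu.
tense: its- → future.
voice: ed- → passive.
mood: ∅ → optative.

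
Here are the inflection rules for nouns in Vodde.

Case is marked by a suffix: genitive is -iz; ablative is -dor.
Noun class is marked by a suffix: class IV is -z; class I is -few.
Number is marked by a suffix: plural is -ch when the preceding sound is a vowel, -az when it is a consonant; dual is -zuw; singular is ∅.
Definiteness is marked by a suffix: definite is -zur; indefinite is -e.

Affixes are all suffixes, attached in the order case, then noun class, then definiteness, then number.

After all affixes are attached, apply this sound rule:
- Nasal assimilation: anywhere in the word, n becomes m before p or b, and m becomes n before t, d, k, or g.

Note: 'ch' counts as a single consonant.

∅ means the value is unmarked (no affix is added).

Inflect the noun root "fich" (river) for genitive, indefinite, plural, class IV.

Attach case genitive -iz → fichiz.
Attach noun class class IV -z → fichizz.
Attach definiteness indefinite -e → fichizze.
Attach number plural -ch (after vowel 'e') → fichizzech.
Nasal assimilation: no change.

fichizzech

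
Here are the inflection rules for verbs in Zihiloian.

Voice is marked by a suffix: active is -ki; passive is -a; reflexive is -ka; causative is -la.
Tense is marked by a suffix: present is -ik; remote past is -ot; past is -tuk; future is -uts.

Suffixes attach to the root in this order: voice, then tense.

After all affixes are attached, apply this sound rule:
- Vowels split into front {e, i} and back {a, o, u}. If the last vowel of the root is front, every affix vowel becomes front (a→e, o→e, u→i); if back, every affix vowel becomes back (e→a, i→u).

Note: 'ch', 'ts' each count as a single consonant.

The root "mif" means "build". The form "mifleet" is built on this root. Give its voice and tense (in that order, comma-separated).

causative, remote past

Segment: mif-la-ot.
voice: -la → causative.
tense: -ot → remote past.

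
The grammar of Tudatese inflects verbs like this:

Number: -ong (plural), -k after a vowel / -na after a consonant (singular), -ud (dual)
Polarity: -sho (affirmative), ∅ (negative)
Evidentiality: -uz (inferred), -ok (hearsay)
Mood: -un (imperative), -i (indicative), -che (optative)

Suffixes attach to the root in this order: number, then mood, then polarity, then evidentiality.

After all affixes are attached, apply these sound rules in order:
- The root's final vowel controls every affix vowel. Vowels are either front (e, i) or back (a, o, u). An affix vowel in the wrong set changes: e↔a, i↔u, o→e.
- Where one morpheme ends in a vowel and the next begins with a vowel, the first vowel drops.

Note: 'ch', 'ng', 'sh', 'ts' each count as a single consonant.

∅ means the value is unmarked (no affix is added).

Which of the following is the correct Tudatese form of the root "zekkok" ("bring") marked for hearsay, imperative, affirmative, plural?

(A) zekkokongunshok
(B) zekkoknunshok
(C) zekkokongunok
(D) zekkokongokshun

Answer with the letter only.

A

Attach number plural -ong → zekkokong.
Attach mood imperative -un → zekkokongun.
Attach polarity affirmative -sho → zekkokongunsho.
Attach evidentiality hearsay -ok → zekkokongunshook.
Vowel harmony: no change.
Apply vowel deletion: zekkokongunshook → zekkokongunshok.
So the correct form is zekkokongunshok, option (A).
(D) zekkokongokshun is wrong: it has the affixes in the wrong order.
(C) zekkokongunok is wrong: it uses negative instead of affirmative for polarity.
(B) zekkoknunshok is wrong: it uses singular instead of plural for number.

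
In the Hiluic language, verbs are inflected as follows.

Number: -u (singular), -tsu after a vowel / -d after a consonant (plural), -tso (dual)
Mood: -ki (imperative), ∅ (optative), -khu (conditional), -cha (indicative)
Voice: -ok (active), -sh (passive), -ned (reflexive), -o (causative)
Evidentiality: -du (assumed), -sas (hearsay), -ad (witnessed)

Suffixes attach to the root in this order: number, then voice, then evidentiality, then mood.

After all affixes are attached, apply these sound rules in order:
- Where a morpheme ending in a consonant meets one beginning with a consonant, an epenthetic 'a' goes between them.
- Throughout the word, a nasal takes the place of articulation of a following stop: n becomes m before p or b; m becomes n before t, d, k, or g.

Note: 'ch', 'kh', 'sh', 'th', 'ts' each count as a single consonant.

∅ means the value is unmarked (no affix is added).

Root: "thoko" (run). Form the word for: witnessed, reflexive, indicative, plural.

thokotsunedadacha

Attach number plural -tsu (after vowel 'o') → thokotsu.
Attach voice reflexive -ned → thokotsuned.
Attach evidentiality witnessed -ad → thokotsunedad.
Attach mood indicative -cha → thokotsunedadcha.
Apply epenthesis: thokotsunedadcha → thokotsunedadacha.
Nasal assimilation: no change.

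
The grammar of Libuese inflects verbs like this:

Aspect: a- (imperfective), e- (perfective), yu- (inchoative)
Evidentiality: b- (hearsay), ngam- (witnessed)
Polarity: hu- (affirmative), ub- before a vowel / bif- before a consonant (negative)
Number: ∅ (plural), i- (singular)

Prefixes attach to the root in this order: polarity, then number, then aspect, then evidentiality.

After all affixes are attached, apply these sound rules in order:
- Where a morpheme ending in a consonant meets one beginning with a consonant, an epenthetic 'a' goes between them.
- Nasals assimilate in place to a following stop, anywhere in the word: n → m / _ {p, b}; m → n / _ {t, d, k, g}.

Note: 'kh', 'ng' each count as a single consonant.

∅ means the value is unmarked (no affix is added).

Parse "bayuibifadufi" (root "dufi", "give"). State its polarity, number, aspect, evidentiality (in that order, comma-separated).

Segment: b-yu-i-bif-dufi.
polarity: ub/bif- → negative.
number: i- → singular.
aspect: yu- → inchoative.
evidentiality: b- → hearsay.

negative, singular, inchoative, hearsay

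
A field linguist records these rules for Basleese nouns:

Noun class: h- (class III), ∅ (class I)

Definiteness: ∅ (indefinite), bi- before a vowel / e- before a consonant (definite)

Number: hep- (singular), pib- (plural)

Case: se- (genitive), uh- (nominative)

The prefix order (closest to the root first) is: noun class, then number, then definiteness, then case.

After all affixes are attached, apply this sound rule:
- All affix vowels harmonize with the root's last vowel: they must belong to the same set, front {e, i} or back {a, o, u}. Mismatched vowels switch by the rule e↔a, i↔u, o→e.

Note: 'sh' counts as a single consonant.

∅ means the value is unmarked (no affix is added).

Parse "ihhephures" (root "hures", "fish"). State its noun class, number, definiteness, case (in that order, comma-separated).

class I, singular, indefinite, nominative

Segment: uh-hep-hures.
noun class: ∅ → class I.
number: hep- → singular.
definiteness: ∅ → indefinite.
case: uh- → nominative.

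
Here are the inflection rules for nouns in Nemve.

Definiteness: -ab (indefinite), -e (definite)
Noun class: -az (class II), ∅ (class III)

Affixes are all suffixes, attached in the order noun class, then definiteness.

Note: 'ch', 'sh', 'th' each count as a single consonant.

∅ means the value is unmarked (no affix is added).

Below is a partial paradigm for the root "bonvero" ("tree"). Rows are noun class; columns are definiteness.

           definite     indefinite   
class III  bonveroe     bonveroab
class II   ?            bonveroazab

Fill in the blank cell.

Attach noun class class II -az → bonveroaz.
Attach definiteness definite -e → bonveroaze.

bonveroaze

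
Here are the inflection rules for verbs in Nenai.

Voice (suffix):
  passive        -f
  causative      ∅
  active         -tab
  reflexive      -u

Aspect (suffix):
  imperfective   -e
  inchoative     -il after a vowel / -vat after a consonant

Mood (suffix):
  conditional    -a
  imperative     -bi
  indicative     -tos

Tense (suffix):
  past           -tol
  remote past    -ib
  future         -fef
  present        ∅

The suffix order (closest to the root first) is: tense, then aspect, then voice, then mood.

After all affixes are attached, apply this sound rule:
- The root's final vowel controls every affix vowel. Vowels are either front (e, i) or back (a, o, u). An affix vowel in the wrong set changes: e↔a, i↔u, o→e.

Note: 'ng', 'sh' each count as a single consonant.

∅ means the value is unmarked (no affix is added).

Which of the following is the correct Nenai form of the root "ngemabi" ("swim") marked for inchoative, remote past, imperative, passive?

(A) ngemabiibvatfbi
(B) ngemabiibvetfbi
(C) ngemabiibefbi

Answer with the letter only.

B

Attach tense remote past -ib → ngemabiib.
Attach aspect inchoative -vat (after consonant 'b') → ngemabiibvat.
Attach voice passive -f → ngemabiibvatf.
Attach mood imperative -bi → ngemabiibvatfbi.
Apply vowel harmony: ngemabiibvatfbi → ngemabiibvetfbi.
So the correct form is ngemabiibvetfbi, option (B).
(A) ngemabiibvatfbi is wrong: it fails to apply the sound rule(s).
(C) ngemabiibefbi is wrong: it uses imperfective instead of inchoative for aspect.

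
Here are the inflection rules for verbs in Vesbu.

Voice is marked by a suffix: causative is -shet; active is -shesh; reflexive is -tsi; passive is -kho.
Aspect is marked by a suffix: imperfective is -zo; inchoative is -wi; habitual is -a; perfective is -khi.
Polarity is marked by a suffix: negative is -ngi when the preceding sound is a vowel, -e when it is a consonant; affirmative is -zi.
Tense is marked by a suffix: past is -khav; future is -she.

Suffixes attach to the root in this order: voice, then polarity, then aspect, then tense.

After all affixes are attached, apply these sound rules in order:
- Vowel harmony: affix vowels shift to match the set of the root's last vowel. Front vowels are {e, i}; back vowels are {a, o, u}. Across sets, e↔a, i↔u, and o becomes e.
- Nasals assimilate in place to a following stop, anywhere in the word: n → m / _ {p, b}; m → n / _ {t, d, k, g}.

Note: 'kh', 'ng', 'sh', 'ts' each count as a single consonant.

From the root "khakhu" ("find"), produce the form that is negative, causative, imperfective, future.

Attach voice causative -shet → khakhushet.
Attach polarity negative -e (after consonant 't') → khakhushete.
Attach aspect imperfective -zo → khakhushetezo.
Attach tense future -she → khakhushetezoshe.
Apply vowel harmony: khakhushetezoshe → khakhushatazosha.
Nasal assimilation: no change.

khakhushatazosha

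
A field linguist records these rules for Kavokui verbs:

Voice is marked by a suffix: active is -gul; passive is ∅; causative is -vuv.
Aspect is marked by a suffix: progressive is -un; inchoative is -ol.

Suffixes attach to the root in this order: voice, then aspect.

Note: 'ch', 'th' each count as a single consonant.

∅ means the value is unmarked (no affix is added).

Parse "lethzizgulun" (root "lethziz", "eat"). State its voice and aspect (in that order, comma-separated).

active, progressive

Segment: lethziz-gul-un.
voice: -gul → active.
aspect: -un → progressive.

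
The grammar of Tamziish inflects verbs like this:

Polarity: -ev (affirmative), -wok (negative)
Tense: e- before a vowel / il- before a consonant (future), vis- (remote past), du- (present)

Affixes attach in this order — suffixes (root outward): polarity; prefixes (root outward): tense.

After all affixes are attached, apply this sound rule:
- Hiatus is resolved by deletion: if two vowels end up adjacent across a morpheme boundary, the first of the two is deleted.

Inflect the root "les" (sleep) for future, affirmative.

illesev

Attach polarity affirmative -ev → lesev.
Attach tense future il- (before consonant 'l') → illesev.
Vowel deletion: no change.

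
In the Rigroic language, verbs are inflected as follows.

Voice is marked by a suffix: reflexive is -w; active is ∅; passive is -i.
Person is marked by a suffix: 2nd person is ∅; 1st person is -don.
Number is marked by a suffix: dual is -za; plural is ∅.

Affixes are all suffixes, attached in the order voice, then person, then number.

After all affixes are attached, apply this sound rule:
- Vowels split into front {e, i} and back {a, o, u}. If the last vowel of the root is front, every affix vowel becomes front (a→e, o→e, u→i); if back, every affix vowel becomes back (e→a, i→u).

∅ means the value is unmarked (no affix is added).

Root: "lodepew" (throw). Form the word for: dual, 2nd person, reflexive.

Attach voice reflexive -w → lodepeww.
person = 2nd person: zero marking, form stays lodepeww.
Attach number dual -za → lodepewwza.
Apply vowel harmony: lodepewwza → lodepewwze.

lodepewwze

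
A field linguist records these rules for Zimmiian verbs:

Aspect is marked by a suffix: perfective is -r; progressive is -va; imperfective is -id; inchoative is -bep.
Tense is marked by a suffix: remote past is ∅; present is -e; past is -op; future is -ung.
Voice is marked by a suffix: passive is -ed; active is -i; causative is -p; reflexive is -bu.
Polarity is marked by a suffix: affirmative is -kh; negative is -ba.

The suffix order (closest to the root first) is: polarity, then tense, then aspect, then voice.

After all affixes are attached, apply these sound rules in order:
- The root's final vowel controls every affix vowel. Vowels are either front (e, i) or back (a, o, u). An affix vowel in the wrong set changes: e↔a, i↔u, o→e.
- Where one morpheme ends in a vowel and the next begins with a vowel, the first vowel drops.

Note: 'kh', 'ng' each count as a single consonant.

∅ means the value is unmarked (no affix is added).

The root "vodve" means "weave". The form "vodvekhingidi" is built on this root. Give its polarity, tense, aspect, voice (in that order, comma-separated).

affirmative, future, imperfective, active

Segment: vodve-kh-ung-id-i.
polarity: -kh → affirmative.
tense: -ung → future.
aspect: -id → imperfective.
voice: -i → active.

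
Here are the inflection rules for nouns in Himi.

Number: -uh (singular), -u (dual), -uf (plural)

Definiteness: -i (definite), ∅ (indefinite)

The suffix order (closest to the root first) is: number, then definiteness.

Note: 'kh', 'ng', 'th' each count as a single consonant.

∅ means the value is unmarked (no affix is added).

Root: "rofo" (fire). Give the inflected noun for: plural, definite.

rofoufi

Attach number plural -uf → rofouf.
Attach definiteness definite -i → rofoufi.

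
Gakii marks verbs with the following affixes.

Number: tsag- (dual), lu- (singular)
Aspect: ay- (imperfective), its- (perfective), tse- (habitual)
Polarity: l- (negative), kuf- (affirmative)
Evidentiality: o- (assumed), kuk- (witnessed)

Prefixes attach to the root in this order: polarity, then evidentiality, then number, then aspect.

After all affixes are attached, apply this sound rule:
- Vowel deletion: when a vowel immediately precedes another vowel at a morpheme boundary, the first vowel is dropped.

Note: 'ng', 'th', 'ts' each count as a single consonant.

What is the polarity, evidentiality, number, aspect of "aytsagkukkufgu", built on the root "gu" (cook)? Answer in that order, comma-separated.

Segment: ay-tsag-kuk-kuf-gu.
polarity: kuf- → affirmative.
evidentiality: kuk- → witnessed.
number: tsag- → dual.
aspect: ay- → imperfective.

affirmative, witnessed, dual, imperfective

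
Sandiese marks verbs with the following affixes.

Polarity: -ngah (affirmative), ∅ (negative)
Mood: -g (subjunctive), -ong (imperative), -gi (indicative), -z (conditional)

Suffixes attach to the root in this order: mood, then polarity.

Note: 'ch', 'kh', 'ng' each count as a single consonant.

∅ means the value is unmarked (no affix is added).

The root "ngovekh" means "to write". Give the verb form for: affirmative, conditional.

Attach mood conditional -z → ngovekhz.
Attach polarity affirmative -ngah → ngovekhzngah.

ngovekhzngah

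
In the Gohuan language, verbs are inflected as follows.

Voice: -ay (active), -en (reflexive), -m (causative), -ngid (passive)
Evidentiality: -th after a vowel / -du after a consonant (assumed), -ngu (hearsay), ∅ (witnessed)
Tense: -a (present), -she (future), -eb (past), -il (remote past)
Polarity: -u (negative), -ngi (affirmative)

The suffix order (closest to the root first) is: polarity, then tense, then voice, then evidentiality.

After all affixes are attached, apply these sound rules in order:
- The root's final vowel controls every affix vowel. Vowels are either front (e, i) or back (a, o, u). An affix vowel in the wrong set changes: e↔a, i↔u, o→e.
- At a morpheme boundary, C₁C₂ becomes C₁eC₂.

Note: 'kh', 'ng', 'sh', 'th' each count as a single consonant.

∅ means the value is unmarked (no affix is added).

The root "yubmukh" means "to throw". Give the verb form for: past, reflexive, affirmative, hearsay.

Attach polarity affirmative -ngi → yubmukhngi.
Attach tense past -eb → yubmukhngieb.
Attach voice reflexive -en → yubmukhngieben.
Attach evidentiality hearsay -ngu → yubmukhngiebenngu.
Apply vowel harmony: yubmukhngiebenngu → yubmukhnguabanngu.
Apply epenthesis: yubmukhnguabanngu → yubmukhenguabanengu.

yubmukhenguabanengu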